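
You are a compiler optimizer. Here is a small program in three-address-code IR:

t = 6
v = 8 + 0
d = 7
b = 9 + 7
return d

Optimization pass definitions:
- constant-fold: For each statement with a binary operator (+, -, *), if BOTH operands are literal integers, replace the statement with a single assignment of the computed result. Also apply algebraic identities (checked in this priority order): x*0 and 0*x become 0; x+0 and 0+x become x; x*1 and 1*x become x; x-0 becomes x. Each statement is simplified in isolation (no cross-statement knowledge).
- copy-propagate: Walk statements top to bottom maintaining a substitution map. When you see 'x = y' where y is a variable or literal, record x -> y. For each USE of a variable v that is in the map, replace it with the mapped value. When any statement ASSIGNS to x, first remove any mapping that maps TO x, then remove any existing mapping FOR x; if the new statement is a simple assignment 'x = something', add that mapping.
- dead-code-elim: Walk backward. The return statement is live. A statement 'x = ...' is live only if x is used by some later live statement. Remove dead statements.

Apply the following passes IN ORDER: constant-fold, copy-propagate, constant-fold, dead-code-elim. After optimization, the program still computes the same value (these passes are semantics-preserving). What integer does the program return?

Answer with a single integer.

Initial IR:
  t = 6
  v = 8 + 0
  d = 7
  b = 9 + 7
  return d
After constant-fold (5 stmts):
  t = 6
  v = 8
  d = 7
  b = 16
  return d
After copy-propagate (5 stmts):
  t = 6
  v = 8
  d = 7
  b = 16
  return 7
After constant-fold (5 stmts):
  t = 6
  v = 8
  d = 7
  b = 16
  return 7
After dead-code-elim (1 stmts):
  return 7
Evaluate:
  t = 6  =>  t = 6
  v = 8 + 0  =>  v = 8
  d = 7  =>  d = 7
  b = 9 + 7  =>  b = 16
  return d = 7

Answer: 7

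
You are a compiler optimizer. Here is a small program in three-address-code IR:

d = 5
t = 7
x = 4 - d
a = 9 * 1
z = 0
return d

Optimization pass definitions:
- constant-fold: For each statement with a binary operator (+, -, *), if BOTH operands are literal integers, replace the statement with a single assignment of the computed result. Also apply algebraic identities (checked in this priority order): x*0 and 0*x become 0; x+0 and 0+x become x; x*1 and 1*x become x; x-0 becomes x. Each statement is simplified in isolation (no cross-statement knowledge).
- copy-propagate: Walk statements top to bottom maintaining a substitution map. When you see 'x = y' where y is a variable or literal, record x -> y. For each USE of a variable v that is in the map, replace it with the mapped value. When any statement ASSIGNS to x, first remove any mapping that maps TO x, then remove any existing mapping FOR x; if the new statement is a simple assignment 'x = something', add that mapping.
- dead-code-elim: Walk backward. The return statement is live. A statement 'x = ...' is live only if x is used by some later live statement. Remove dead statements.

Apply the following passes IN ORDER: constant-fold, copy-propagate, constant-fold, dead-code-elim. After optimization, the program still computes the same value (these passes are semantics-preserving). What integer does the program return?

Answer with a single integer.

Initial IR:
  d = 5
  t = 7
  x = 4 - d
  a = 9 * 1
  z = 0
  return d
After constant-fold (6 stmts):
  d = 5
  t = 7
  x = 4 - d
  a = 9
  z = 0
  return d
After copy-propagate (6 stmts):
  d = 5
  t = 7
  x = 4 - 5
  a = 9
  z = 0
  return 5
After constant-fold (6 stmts):
  d = 5
  t = 7
  x = -1
  a = 9
  z = 0
  return 5
After dead-code-elim (1 stmts):
  return 5
Evaluate:
  d = 5  =>  d = 5
  t = 7  =>  t = 7
  x = 4 - d  =>  x = -1
  a = 9 * 1  =>  a = 9
  z = 0  =>  z = 0
  return d = 5

Answer: 5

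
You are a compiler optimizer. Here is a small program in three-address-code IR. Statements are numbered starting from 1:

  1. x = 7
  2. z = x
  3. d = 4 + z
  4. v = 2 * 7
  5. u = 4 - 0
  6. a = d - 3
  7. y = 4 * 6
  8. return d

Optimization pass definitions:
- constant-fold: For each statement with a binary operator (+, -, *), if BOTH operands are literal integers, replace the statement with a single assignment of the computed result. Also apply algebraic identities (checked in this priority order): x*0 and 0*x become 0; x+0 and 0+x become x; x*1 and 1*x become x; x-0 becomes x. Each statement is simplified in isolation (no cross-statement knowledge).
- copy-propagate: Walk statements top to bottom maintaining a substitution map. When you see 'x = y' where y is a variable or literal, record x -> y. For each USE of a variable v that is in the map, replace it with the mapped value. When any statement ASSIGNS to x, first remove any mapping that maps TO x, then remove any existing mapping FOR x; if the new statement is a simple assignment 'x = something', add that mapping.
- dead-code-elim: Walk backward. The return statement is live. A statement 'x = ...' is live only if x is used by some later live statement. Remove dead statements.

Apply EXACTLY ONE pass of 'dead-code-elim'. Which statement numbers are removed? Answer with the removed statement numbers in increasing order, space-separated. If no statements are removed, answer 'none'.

Backward liveness scan:
Stmt 1 'x = 7': KEEP (x is live); live-in = []
Stmt 2 'z = x': KEEP (z is live); live-in = ['x']
Stmt 3 'd = 4 + z': KEEP (d is live); live-in = ['z']
Stmt 4 'v = 2 * 7': DEAD (v not in live set ['d'])
Stmt 5 'u = 4 - 0': DEAD (u not in live set ['d'])
Stmt 6 'a = d - 3': DEAD (a not in live set ['d'])
Stmt 7 'y = 4 * 6': DEAD (y not in live set ['d'])
Stmt 8 'return d': KEEP (return); live-in = ['d']
Removed statement numbers: [4, 5, 6, 7]
Surviving IR:
  x = 7
  z = x
  d = 4 + z
  return d

Answer: 4 5 6 7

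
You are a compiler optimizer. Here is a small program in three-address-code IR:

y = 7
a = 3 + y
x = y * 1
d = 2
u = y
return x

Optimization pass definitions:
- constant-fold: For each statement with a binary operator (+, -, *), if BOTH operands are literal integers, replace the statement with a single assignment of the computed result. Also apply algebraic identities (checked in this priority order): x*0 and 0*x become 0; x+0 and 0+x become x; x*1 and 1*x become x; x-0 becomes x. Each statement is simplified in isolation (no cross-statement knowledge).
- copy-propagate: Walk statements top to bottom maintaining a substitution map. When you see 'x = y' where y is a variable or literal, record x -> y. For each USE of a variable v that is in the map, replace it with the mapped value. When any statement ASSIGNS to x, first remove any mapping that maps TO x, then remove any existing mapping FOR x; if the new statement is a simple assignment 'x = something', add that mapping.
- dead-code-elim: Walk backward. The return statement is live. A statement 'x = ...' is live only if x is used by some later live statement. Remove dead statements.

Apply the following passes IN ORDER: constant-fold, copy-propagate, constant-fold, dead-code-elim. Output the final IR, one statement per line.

Answer: return 7

Derivation:
Initial IR:
  y = 7
  a = 3 + y
  x = y * 1
  d = 2
  u = y
  return x
After constant-fold (6 stmts):
  y = 7
  a = 3 + y
  x = y
  d = 2
  u = y
  return x
After copy-propagate (6 stmts):
  y = 7
  a = 3 + 7
  x = 7
  d = 2
  u = 7
  return 7
After constant-fold (6 stmts):
  y = 7
  a = 10
  x = 7
  d = 2
  u = 7
  return 7
After dead-code-elim (1 stmts):
  return 7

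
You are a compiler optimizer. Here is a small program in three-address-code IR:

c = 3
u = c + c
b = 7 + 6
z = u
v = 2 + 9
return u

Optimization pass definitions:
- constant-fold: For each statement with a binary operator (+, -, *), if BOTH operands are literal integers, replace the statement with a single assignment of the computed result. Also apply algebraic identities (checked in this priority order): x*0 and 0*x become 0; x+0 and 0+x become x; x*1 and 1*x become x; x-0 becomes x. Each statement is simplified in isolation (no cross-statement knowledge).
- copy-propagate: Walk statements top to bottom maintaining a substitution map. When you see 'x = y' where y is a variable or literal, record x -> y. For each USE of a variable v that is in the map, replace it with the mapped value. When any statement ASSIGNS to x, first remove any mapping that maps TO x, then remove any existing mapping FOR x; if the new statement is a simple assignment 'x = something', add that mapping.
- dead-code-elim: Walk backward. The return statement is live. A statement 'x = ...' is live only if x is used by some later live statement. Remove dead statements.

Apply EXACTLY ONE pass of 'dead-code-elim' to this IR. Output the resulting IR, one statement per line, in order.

Applying dead-code-elim statement-by-statement:
  [6] return u  -> KEEP (return); live=['u']
  [5] v = 2 + 9  -> DEAD (v not live)
  [4] z = u  -> DEAD (z not live)
  [3] b = 7 + 6  -> DEAD (b not live)
  [2] u = c + c  -> KEEP; live=['c']
  [1] c = 3  -> KEEP; live=[]
Result (3 stmts):
  c = 3
  u = c + c
  return u

Answer: c = 3
u = c + c
return u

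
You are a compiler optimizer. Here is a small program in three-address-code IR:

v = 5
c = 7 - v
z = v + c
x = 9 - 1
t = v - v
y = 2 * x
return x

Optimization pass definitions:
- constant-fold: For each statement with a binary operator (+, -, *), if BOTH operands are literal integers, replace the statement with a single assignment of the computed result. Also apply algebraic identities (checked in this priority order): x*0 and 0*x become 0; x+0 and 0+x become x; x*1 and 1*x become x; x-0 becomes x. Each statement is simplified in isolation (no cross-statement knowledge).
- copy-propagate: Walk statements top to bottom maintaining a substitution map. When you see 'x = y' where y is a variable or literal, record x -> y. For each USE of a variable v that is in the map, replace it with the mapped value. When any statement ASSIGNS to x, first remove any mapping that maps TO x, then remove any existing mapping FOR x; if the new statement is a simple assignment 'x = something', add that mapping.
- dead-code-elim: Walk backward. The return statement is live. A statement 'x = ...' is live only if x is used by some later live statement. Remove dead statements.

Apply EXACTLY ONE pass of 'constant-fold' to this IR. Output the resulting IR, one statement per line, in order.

Answer: v = 5
c = 7 - v
z = v + c
x = 8
t = v - v
y = 2 * x
return x

Derivation:
Applying constant-fold statement-by-statement:
  [1] v = 5  (unchanged)
  [2] c = 7 - v  (unchanged)
  [3] z = v + c  (unchanged)
  [4] x = 9 - 1  -> x = 8
  [5] t = v - v  (unchanged)
  [6] y = 2 * x  (unchanged)
  [7] return x  (unchanged)
Result (7 stmts):
  v = 5
  c = 7 - v
  z = v + c
  x = 8
  t = v - v
  y = 2 * x
  return x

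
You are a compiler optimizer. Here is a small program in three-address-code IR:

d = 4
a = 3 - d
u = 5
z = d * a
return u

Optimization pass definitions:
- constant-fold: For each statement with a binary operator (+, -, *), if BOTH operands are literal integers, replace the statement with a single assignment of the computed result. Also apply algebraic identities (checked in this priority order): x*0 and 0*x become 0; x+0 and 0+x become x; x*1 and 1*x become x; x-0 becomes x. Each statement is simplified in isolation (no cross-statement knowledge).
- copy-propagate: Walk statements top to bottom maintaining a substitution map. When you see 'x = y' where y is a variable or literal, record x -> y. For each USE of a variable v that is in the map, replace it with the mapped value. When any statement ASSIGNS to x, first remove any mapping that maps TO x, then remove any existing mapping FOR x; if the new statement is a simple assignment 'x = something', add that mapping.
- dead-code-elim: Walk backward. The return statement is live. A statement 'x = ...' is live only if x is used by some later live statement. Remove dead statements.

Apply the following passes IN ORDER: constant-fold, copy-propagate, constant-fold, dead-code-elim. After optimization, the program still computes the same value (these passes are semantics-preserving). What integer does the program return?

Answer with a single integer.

Initial IR:
  d = 4
  a = 3 - d
  u = 5
  z = d * a
  return u
After constant-fold (5 stmts):
  d = 4
  a = 3 - d
  u = 5
  z = d * a
  return u
After copy-propagate (5 stmts):
  d = 4
  a = 3 - 4
  u = 5
  z = 4 * a
  return 5
After constant-fold (5 stmts):
  d = 4
  a = -1
  u = 5
  z = 4 * a
  return 5
After dead-code-elim (1 stmts):
  return 5
Evaluate:
  d = 4  =>  d = 4
  a = 3 - d  =>  a = -1
  u = 5  =>  u = 5
  z = d * a  =>  z = -4
  return u = 5

Answer: 5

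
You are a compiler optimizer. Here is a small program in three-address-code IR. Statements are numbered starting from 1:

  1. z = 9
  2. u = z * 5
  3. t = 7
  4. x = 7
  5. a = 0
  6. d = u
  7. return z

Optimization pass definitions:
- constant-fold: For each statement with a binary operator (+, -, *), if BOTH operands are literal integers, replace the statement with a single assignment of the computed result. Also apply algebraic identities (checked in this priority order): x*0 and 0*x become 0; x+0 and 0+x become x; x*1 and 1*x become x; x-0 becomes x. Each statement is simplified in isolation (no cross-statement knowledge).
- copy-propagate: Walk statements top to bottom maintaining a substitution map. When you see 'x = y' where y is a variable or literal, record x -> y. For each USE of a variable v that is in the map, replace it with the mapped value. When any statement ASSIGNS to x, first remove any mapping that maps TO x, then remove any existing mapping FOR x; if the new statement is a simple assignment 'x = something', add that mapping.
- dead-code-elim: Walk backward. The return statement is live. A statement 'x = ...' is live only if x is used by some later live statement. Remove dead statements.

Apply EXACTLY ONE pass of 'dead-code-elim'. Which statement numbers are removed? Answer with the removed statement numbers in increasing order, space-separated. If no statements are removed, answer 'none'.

Answer: 2 3 4 5 6

Derivation:
Backward liveness scan:
Stmt 1 'z = 9': KEEP (z is live); live-in = []
Stmt 2 'u = z * 5': DEAD (u not in live set ['z'])
Stmt 3 't = 7': DEAD (t not in live set ['z'])
Stmt 4 'x = 7': DEAD (x not in live set ['z'])
Stmt 5 'a = 0': DEAD (a not in live set ['z'])
Stmt 6 'd = u': DEAD (d not in live set ['z'])
Stmt 7 'return z': KEEP (return); live-in = ['z']
Removed statement numbers: [2, 3, 4, 5, 6]
Surviving IR:
  z = 9
  return z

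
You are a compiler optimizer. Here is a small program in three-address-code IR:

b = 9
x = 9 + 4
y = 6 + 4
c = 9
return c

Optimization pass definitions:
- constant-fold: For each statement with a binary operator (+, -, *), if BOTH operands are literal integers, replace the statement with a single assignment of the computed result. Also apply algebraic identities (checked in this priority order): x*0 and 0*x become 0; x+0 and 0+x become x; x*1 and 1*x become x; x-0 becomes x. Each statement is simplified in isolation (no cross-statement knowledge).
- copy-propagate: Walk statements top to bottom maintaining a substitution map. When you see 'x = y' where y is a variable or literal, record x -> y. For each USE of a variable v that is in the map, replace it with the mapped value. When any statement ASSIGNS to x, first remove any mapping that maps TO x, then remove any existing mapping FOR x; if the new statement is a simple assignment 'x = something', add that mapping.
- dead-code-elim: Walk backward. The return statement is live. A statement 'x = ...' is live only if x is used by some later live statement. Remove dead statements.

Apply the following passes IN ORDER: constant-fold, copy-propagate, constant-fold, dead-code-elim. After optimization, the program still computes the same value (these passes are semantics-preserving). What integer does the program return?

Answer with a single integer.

Initial IR:
  b = 9
  x = 9 + 4
  y = 6 + 4
  c = 9
  return c
After constant-fold (5 stmts):
  b = 9
  x = 13
  y = 10
  c = 9
  return c
After copy-propagate (5 stmts):
  b = 9
  x = 13
  y = 10
  c = 9
  return 9
After constant-fold (5 stmts):
  b = 9
  x = 13
  y = 10
  c = 9
  return 9
After dead-code-elim (1 stmts):
  return 9
Evaluate:
  b = 9  =>  b = 9
  x = 9 + 4  =>  x = 13
  y = 6 + 4  =>  y = 10
  c = 9  =>  c = 9
  return c = 9

Answer: 9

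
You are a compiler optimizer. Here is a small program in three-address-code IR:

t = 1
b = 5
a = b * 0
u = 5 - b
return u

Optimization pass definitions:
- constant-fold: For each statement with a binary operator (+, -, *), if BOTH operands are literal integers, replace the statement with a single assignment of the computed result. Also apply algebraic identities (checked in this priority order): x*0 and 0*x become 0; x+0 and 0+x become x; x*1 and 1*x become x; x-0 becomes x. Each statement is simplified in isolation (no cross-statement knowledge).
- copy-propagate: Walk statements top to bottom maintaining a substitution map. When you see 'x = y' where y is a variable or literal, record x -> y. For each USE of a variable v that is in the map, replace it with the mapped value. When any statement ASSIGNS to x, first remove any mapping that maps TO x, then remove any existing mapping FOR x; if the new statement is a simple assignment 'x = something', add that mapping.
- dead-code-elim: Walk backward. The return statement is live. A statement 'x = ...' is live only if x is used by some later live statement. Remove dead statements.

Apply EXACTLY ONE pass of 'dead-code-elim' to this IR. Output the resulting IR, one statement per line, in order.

Applying dead-code-elim statement-by-statement:
  [5] return u  -> KEEP (return); live=['u']
  [4] u = 5 - b  -> KEEP; live=['b']
  [3] a = b * 0  -> DEAD (a not live)
  [2] b = 5  -> KEEP; live=[]
  [1] t = 1  -> DEAD (t not live)
Result (3 stmts):
  b = 5
  u = 5 - b
  return u

Answer: b = 5
u = 5 - b
return u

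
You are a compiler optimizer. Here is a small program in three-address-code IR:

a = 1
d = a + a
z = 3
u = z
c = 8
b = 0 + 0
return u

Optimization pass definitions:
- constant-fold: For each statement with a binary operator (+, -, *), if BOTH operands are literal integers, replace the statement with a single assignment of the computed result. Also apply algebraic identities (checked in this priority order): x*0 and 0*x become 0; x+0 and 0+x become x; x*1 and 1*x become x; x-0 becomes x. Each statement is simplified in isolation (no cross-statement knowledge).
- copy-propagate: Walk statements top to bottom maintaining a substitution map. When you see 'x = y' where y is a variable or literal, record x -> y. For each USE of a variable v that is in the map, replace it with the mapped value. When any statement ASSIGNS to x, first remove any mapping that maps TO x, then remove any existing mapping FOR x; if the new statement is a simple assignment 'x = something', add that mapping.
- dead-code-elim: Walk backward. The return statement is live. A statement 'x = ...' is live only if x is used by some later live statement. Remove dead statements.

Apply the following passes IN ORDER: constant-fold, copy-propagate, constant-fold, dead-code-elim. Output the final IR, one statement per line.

Initial IR:
  a = 1
  d = a + a
  z = 3
  u = z
  c = 8
  b = 0 + 0
  return u
After constant-fold (7 stmts):
  a = 1
  d = a + a
  z = 3
  u = z
  c = 8
  b = 0
  return u
After copy-propagate (7 stmts):
  a = 1
  d = 1 + 1
  z = 3
  u = 3
  c = 8
  b = 0
  return 3
After constant-fold (7 stmts):
  a = 1
  d = 2
  z = 3
  u = 3
  c = 8
  b = 0
  return 3
After dead-code-elim (1 stmts):
  return 3

Answer: return 3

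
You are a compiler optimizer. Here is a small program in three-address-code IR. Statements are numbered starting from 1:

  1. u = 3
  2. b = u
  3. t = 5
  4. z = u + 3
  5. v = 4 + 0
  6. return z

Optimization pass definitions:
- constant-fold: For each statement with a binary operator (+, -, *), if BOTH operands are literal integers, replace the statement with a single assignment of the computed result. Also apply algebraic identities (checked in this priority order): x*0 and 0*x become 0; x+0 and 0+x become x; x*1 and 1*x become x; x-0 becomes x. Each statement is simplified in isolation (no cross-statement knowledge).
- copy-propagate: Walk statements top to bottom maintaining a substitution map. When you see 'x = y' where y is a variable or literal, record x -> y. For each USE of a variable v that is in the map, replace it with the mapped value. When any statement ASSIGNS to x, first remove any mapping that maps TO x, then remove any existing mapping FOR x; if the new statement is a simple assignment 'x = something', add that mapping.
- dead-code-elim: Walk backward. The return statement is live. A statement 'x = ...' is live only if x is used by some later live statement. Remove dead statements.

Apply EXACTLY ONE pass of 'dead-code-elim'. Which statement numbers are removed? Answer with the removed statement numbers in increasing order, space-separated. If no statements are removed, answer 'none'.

Backward liveness scan:
Stmt 1 'u = 3': KEEP (u is live); live-in = []
Stmt 2 'b = u': DEAD (b not in live set ['u'])
Stmt 3 't = 5': DEAD (t not in live set ['u'])
Stmt 4 'z = u + 3': KEEP (z is live); live-in = ['u']
Stmt 5 'v = 4 + 0': DEAD (v not in live set ['z'])
Stmt 6 'return z': KEEP (return); live-in = ['z']
Removed statement numbers: [2, 3, 5]
Surviving IR:
  u = 3
  z = u + 3
  return z

Answer: 2 3 5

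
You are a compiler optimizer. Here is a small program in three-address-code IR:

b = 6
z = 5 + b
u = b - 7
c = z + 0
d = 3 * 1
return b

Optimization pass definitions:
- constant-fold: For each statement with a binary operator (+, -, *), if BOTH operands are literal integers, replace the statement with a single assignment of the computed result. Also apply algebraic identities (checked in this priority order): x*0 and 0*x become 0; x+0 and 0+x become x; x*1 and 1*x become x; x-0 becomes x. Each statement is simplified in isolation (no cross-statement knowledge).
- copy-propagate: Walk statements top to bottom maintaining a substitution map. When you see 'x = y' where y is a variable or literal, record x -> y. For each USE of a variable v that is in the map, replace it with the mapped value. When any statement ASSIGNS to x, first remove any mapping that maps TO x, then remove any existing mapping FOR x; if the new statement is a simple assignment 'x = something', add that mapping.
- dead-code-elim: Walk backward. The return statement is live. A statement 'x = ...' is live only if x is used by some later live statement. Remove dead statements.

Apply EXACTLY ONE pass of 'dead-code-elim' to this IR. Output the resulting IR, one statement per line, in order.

Applying dead-code-elim statement-by-statement:
  [6] return b  -> KEEP (return); live=['b']
  [5] d = 3 * 1  -> DEAD (d not live)
  [4] c = z + 0  -> DEAD (c not live)
  [3] u = b - 7  -> DEAD (u not live)
  [2] z = 5 + b  -> DEAD (z not live)
  [1] b = 6  -> KEEP; live=[]
Result (2 stmts):
  b = 6
  return b

Answer: b = 6
return b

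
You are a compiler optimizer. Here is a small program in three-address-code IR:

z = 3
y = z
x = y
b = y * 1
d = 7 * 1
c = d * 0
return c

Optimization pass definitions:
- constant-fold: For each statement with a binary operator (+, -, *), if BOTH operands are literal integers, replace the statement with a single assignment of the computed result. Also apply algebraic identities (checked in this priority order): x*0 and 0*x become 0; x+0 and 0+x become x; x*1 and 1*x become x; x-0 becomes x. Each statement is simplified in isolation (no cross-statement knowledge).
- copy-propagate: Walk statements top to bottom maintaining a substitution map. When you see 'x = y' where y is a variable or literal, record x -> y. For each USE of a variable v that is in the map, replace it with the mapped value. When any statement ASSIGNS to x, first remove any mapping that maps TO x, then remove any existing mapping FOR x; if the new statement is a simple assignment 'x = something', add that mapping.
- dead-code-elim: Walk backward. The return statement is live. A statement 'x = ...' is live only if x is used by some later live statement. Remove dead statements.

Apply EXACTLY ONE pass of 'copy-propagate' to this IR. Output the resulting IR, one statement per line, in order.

Answer: z = 3
y = 3
x = 3
b = 3 * 1
d = 7 * 1
c = d * 0
return c

Derivation:
Applying copy-propagate statement-by-statement:
  [1] z = 3  (unchanged)
  [2] y = z  -> y = 3
  [3] x = y  -> x = 3
  [4] b = y * 1  -> b = 3 * 1
  [5] d = 7 * 1  (unchanged)
  [6] c = d * 0  (unchanged)
  [7] return c  (unchanged)
Result (7 stmts):
  z = 3
  y = 3
  x = 3
  b = 3 * 1
  d = 7 * 1
  c = d * 0
  return c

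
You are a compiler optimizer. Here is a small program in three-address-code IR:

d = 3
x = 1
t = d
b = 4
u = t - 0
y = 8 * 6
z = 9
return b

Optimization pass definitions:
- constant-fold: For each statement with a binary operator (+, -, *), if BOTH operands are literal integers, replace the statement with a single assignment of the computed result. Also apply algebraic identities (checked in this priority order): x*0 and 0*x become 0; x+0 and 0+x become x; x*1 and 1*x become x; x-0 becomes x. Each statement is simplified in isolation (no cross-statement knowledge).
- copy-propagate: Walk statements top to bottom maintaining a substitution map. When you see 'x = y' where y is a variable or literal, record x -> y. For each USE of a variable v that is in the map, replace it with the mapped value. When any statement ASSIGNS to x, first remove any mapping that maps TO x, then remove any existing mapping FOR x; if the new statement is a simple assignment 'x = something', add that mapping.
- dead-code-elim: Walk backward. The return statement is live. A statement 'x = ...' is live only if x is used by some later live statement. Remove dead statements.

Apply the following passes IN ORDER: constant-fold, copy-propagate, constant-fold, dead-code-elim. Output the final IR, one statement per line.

Initial IR:
  d = 3
  x = 1
  t = d
  b = 4
  u = t - 0
  y = 8 * 6
  z = 9
  return b
After constant-fold (8 stmts):
  d = 3
  x = 1
  t = d
  b = 4
  u = t
  y = 48
  z = 9
  return b
After copy-propagate (8 stmts):
  d = 3
  x = 1
  t = 3
  b = 4
  u = 3
  y = 48
  z = 9
  return 4
After constant-fold (8 stmts):
  d = 3
  x = 1
  t = 3
  b = 4
  u = 3
  y = 48
  z = 9
  return 4
After dead-code-elim (1 stmts):
  return 4

Answer: return 4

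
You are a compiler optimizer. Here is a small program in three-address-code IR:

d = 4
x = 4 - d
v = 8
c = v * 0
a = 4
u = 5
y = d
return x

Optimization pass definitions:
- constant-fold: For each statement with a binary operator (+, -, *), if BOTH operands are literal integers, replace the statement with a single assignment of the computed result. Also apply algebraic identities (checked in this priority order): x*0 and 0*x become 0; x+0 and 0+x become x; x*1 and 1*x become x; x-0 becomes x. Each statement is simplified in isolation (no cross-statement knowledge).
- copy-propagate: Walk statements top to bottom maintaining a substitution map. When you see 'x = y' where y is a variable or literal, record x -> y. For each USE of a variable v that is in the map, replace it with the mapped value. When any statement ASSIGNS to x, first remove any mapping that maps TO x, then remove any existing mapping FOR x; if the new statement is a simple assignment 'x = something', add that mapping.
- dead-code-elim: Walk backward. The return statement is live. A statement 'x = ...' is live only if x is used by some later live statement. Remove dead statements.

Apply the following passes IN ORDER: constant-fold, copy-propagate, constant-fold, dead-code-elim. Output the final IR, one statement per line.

Answer: x = 0
return x

Derivation:
Initial IR:
  d = 4
  x = 4 - d
  v = 8
  c = v * 0
  a = 4
  u = 5
  y = d
  return x
After constant-fold (8 stmts):
  d = 4
  x = 4 - d
  v = 8
  c = 0
  a = 4
  u = 5
  y = d
  return x
After copy-propagate (8 stmts):
  d = 4
  x = 4 - 4
  v = 8
  c = 0
  a = 4
  u = 5
  y = 4
  return x
After constant-fold (8 stmts):
  d = 4
  x = 0
  v = 8
  c = 0
  a = 4
  u = 5
  y = 4
  return x
After dead-code-elim (2 stmts):
  x = 0
  return x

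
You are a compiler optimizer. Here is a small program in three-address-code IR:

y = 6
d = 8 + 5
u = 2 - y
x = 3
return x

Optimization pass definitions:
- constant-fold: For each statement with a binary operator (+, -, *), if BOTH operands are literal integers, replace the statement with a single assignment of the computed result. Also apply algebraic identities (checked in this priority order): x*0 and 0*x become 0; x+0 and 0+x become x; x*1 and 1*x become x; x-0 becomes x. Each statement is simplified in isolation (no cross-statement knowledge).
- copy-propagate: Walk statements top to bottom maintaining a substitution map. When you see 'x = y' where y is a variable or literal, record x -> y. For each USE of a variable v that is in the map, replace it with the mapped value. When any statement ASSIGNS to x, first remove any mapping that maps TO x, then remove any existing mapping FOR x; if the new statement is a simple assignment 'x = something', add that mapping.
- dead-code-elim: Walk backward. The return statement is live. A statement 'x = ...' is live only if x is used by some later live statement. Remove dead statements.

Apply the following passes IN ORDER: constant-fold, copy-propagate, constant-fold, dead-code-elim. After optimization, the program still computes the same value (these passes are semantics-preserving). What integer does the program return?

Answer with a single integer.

Initial IR:
  y = 6
  d = 8 + 5
  u = 2 - y
  x = 3
  return x
After constant-fold (5 stmts):
  y = 6
  d = 13
  u = 2 - y
  x = 3
  return x
After copy-propagate (5 stmts):
  y = 6
  d = 13
  u = 2 - 6
  x = 3
  return 3
After constant-fold (5 stmts):
  y = 6
  d = 13
  u = -4
  x = 3
  return 3
After dead-code-elim (1 stmts):
  return 3
Evaluate:
  y = 6  =>  y = 6
  d = 8 + 5  =>  d = 13
  u = 2 - y  =>  u = -4
  x = 3  =>  x = 3
  return x = 3

Answer: 3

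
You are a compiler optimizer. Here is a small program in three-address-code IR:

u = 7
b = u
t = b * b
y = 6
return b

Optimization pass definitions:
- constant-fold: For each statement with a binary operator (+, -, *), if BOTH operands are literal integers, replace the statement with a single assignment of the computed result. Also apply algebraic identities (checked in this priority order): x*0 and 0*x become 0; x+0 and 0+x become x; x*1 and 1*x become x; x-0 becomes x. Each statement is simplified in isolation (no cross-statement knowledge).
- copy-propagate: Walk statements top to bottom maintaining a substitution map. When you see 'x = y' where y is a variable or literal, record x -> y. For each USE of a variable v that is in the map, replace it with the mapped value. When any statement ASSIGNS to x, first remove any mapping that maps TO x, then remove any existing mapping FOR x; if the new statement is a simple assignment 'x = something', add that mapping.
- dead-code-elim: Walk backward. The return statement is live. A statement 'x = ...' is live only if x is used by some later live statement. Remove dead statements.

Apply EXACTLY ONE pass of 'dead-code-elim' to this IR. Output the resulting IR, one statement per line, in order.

Applying dead-code-elim statement-by-statement:
  [5] return b  -> KEEP (return); live=['b']
  [4] y = 6  -> DEAD (y not live)
  [3] t = b * b  -> DEAD (t not live)
  [2] b = u  -> KEEP; live=['u']
  [1] u = 7  -> KEEP; live=[]
Result (3 stmts):
  u = 7
  b = u
  return b

Answer: u = 7
b = u
return b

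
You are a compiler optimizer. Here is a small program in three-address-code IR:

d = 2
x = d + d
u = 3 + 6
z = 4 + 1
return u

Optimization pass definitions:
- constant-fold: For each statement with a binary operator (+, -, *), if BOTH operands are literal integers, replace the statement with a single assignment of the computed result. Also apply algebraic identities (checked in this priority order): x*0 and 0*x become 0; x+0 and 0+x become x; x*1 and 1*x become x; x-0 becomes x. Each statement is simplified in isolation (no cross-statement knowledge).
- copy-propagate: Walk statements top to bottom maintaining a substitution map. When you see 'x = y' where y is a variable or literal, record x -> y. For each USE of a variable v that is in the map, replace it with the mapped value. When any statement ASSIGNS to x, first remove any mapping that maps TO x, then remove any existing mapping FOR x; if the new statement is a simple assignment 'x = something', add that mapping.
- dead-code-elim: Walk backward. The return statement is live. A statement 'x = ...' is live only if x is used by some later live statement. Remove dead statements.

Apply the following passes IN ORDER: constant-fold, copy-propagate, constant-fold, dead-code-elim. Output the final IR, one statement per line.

Initial IR:
  d = 2
  x = d + d
  u = 3 + 6
  z = 4 + 1
  return u
After constant-fold (5 stmts):
  d = 2
  x = d + d
  u = 9
  z = 5
  return u
After copy-propagate (5 stmts):
  d = 2
  x = 2 + 2
  u = 9
  z = 5
  return 9
After constant-fold (5 stmts):
  d = 2
  x = 4
  u = 9
  z = 5
  return 9
After dead-code-elim (1 stmts):
  return 9

Answer: return 9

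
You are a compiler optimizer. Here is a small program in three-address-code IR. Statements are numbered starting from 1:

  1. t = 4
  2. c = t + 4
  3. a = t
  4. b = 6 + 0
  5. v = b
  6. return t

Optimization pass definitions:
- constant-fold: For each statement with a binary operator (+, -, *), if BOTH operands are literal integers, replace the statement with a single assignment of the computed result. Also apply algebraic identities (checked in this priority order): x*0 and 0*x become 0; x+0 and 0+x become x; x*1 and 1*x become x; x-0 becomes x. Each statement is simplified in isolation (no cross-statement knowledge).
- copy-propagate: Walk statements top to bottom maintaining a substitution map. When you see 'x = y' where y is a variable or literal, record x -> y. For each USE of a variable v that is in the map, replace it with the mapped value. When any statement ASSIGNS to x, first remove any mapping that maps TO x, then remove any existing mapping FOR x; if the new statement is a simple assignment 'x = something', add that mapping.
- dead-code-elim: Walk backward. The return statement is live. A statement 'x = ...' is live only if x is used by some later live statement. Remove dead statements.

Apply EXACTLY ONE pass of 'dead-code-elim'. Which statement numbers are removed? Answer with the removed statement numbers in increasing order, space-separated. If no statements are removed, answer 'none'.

Answer: 2 3 4 5

Derivation:
Backward liveness scan:
Stmt 1 't = 4': KEEP (t is live); live-in = []
Stmt 2 'c = t + 4': DEAD (c not in live set ['t'])
Stmt 3 'a = t': DEAD (a not in live set ['t'])
Stmt 4 'b = 6 + 0': DEAD (b not in live set ['t'])
Stmt 5 'v = b': DEAD (v not in live set ['t'])
Stmt 6 'return t': KEEP (return); live-in = ['t']
Removed statement numbers: [2, 3, 4, 5]
Surviving IR:
  t = 4
  return t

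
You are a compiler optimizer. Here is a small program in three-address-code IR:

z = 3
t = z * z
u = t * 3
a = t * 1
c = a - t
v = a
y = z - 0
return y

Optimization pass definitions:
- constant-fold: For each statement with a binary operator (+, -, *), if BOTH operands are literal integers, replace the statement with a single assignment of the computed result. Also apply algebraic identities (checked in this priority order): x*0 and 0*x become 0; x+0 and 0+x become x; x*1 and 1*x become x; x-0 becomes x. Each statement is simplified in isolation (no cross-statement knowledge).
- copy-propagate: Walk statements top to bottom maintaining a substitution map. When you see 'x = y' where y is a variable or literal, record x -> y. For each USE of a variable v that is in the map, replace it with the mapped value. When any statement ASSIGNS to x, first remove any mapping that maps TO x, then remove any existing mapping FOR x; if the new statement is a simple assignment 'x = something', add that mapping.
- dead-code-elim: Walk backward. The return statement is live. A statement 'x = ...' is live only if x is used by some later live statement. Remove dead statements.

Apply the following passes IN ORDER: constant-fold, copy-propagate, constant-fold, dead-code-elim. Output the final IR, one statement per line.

Initial IR:
  z = 3
  t = z * z
  u = t * 3
  a = t * 1
  c = a - t
  v = a
  y = z - 0
  return y
After constant-fold (8 stmts):
  z = 3
  t = z * z
  u = t * 3
  a = t
  c = a - t
  v = a
  y = z
  return y
After copy-propagate (8 stmts):
  z = 3
  t = 3 * 3
  u = t * 3
  a = t
  c = t - t
  v = t
  y = 3
  return 3
After constant-fold (8 stmts):
  z = 3
  t = 9
  u = t * 3
  a = t
  c = t - t
  v = t
  y = 3
  return 3
After dead-code-elim (1 stmts):
  return 3

Answer: return 3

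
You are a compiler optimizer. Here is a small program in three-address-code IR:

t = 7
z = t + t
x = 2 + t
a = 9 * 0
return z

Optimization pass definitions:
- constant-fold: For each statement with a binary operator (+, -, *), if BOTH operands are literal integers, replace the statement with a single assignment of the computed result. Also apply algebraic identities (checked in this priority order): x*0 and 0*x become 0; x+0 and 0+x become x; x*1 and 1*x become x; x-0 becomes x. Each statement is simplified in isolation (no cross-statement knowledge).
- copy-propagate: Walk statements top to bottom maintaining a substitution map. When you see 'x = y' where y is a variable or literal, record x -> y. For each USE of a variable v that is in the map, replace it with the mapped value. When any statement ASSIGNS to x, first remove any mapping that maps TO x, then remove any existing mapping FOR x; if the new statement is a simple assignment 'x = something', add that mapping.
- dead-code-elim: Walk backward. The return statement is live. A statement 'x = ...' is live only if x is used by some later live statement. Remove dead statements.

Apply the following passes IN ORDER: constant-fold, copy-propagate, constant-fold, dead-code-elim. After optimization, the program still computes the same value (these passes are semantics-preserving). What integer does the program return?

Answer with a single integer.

Initial IR:
  t = 7
  z = t + t
  x = 2 + t
  a = 9 * 0
  return z
After constant-fold (5 stmts):
  t = 7
  z = t + t
  x = 2 + t
  a = 0
  return z
After copy-propagate (5 stmts):
  t = 7
  z = 7 + 7
  x = 2 + 7
  a = 0
  return z
After constant-fold (5 stmts):
  t = 7
  z = 14
  x = 9
  a = 0
  return z
After dead-code-elim (2 stmts):
  z = 14
  return z
Evaluate:
  t = 7  =>  t = 7
  z = t + t  =>  z = 14
  x = 2 + t  =>  x = 9
  a = 9 * 0  =>  a = 0
  return z = 14

Answer: 14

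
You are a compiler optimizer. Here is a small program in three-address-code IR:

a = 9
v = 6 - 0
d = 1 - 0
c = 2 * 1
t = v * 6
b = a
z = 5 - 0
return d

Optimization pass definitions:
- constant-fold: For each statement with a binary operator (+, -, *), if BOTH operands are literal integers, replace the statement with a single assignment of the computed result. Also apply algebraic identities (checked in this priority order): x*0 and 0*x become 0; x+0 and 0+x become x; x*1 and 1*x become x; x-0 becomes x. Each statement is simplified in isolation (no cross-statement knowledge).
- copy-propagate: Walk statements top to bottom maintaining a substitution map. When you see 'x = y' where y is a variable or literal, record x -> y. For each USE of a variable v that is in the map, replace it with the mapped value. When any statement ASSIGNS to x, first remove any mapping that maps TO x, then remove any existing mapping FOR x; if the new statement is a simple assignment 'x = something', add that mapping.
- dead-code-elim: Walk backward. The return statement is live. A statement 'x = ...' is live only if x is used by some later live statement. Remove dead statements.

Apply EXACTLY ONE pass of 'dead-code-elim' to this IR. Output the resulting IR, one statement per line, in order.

Answer: d = 1 - 0
return d

Derivation:
Applying dead-code-elim statement-by-statement:
  [8] return d  -> KEEP (return); live=['d']
  [7] z = 5 - 0  -> DEAD (z not live)
  [6] b = a  -> DEAD (b not live)
  [5] t = v * 6  -> DEAD (t not live)
  [4] c = 2 * 1  -> DEAD (c not live)
  [3] d = 1 - 0  -> KEEP; live=[]
  [2] v = 6 - 0  -> DEAD (v not live)
  [1] a = 9  -> DEAD (a not live)
Result (2 stmts):
  d = 1 - 0
  return d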